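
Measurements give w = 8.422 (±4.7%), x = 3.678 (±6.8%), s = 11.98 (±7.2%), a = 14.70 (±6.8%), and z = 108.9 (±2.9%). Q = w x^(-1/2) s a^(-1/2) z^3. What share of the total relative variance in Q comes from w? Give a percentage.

(δQ/Q)² = (1·δw/w)² + (−½·δx/x)² + (1·δs/s)² + (−½·δa/a)² + (3·δz/z)²
  w term: (1×0.0470)² = 0.00221
  x term: (-0.5×0.0680)² = 0.00116
  s term: (1×0.0720)² = 0.00518
  a term: (-0.5×0.0680)² = 0.00116
  z term: (3×0.0290)² = 0.00757
Total = 0.0173. Share from w = 0.00221/0.0173 = 0.128.

12.8%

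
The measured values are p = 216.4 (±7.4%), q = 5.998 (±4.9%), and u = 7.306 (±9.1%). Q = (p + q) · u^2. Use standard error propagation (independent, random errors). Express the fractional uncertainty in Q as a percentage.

19.6%

Let w = p + q = 222.4. δw = √(δp² + δq²) = √(256 + 0.0864) = 16.0, so δw/w = 0.0720.
Q is then a monomial in w, u:
δQ/Q = √((δw/w)² + (2·δu/u)²) = √(0.00519 + 0.0331) = 0.196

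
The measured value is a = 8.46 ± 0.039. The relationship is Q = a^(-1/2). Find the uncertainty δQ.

Q ∝ a^(-1/2), so δQ/Q = |−½| · δa/a = 0.5 × 0.00461 = 0.00230.
Q = 0.344, so δQ = 0.00230 × 0.344 = 0.000792.

0.000792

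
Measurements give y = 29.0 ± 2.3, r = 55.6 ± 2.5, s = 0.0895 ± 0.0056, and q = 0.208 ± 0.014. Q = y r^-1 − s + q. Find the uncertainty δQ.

0.0499

Let p = y·r^-1 = 0.522. δp/p = √((1·δy/y)² + (-1·δr/r)²) = √(0.00629 + 0.00202) = 0.0912, so δp = 0.0476.
Q = p − s + q: δQ = √(δp² + δs² + δq²) = √(0.00226 + 3.14e-05 + 0.000196) = 0.0499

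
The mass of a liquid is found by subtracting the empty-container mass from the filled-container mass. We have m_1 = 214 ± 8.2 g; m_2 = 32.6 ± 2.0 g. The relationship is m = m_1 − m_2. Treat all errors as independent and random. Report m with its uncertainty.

181 ± 8.44 g

m is a linear combination, so absolute uncertainties add in quadrature:
  (δm_1)² = 67.2;  (δm_2)² = 4.00
δm = √(71.2) = 8.44 g
m = 181 g.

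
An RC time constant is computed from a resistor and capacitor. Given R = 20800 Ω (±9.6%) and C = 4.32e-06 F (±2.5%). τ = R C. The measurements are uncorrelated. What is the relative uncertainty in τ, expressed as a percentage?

τ is a product of powers, so relative uncertainties combine in quadrature:
  (1·δR/R)² = (1×0.0960)² = 0.00922;  (1·δC/C)² = (1×0.0250)² = 0.000625
δτ/τ = √(0.00984) = 0.0992

9.92%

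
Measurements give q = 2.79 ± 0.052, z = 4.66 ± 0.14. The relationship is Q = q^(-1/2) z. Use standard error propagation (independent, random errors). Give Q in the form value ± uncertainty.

Each factor contributes (exponent × relative error)² to (δQ/Q)²:
  (−½·δq/q)² = (-0.5×0.0186)² = 8.68e-05;  (1·δz/z)² = (1×0.0300)² = 0.000903
δQ/Q = √(0.000989) = 0.0315
Q = 2.79, so δQ = 0.0315 × 2.79 = 0.0878.

2.79 ± 0.0878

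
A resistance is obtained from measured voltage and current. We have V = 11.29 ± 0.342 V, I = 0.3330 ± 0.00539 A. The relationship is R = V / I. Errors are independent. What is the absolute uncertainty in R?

1.16 Ω

Since R is a product/quotient, work with relative uncertainties:
  (1·δV/V)² = (1×0.0303)² = 0.000918;  (-1·δI/I)² = (-1×0.0162)² = 0.000262
δR/R = √(0.00118) = 0.0343
R = 33.90 Ω, so δR = 0.0343 × 33.90 = 1.16 Ω.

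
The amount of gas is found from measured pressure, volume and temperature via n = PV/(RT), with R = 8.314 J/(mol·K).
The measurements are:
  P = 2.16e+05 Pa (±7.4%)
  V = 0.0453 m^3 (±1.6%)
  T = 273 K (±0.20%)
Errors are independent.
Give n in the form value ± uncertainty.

Relative error in a monomial: (δn/n)² = Σ (nᵢ · δxᵢ/xᵢ)².
  (1·δP/P)² = (1×0.0740)² = 0.00548;  (1·δV/V)² = (1×0.0160)² = 0.000256;  (-1·δT/T)² = (-1×0.00200)² = 4e-06
δn/n = √(0.00574) = 0.0757
n = 4.31 mol, so δn = 0.0757 × 4.31 = 0.327 mol.

4.31 ± 0.327 mol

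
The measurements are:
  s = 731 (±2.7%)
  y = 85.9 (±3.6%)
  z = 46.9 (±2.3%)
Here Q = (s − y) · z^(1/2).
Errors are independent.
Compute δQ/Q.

0.0330

Let u = s − y = 645. δu = √(δs² + δy²) = √(390 + 9.56) = 20.0, so δu/u = 0.0310.
Q is then a monomial in u, z:
δQ/Q = √((δu/u)² + (½·δz/z)²) = √(0.000959 + 0.000132) = 0.0330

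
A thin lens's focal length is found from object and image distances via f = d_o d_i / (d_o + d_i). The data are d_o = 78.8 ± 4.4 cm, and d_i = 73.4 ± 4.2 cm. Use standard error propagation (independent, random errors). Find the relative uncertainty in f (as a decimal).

0.0400

∂f/∂d_o = (d_i/(d_o+d_i))² = 0.233;  ∂f/∂d_i = (d_o/(d_o+d_i))² = 0.268
δf = √((∂f/∂d_o · δd_o)² + (∂f/∂d_i · δd_i)²) = √(1.05 + 1.27) = 1.52 cm
f = 38.0 cm, so δf/f = 1.52/38.0 = 0.0400.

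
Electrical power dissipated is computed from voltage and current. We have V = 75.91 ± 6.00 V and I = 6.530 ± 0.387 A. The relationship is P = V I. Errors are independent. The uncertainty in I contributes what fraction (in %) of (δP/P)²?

36.0%

(δP/P)² = (1·δV/V)² + (1·δI/I)²
  V term: (1×0.0790)² = 0.00625
  I term: (1×0.0593)² = 0.00351
Total = 0.00976. Share from I = 0.00351/0.00976 = 0.360.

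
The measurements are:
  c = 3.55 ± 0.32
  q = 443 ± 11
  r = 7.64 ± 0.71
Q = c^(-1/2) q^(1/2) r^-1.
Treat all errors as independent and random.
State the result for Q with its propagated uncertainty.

1.46 ± 0.152

Each factor contributes (exponent × relative error)² to (δQ/Q)²:
  (−½·δc/c)² = (-0.5×0.0901)² = 0.00203;  (½·δq/q)² = (0.5×0.0248)² = 0.000154;  (-1·δr/r)² = (-1×0.0929)² = 0.00864
δQ/Q = √(0.0108) = 0.104
Q = 1.46, so δQ = 0.104 × 1.46 = 0.152.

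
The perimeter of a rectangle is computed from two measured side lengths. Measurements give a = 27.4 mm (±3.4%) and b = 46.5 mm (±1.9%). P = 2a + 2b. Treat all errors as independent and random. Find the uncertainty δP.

For a sum/difference, combine absolute errors in quadrature:
  (2·δa)² = 3.47;  (2·δb)² = 3.12
δP = √(6.59) = 2.57 mm

2.57 mm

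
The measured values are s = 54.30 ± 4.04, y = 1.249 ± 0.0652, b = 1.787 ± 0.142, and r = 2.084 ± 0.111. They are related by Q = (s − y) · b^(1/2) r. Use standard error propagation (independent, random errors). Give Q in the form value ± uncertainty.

147.8 ± 14.9

Let u = s − y = 53.05. δu = √(δs² + δy²) = √(16.3 + 0.00425) = 4.04, so δu/u = 0.0762.
Q is then a monomial in u, b, r:
δQ/Q = √((δu/u)² + (½·δb/b)² + (1·δr/r)²) = √(0.00580 + 0.00158 + 0.00284) = 0.101
Q = 147.8, so δQ = 0.101 × 147.8 = 14.9.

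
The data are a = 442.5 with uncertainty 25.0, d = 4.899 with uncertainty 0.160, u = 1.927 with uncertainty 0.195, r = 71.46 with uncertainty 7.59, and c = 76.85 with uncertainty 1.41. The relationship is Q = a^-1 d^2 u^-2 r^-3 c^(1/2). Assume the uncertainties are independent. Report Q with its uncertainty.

(3.509 ± 1.36) × 10^-7

Q is a product of powers, so relative uncertainties combine in quadrature:
  (-1·δa/a)² = (-1×0.0565)² = 0.00319;  (2·δd/d)² = (2×0.0327)² = 0.00427;  (-2·δu/u)² = (-2×0.101)² = 0.0410;  (-3·δr/r)² = (-3×0.106)² = 0.102;  (½·δc/c)² = (0.5×0.0183)² = 8.42e-05
δQ/Q = √(0.150) = 0.387
Q = 3.509e-07, so δQ = 0.387 × 3.509e-07 = 1.36e-07.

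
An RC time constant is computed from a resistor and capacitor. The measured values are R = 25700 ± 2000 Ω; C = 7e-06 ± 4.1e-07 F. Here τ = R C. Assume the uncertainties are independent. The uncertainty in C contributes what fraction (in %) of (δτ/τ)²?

36.2%

(δτ/τ)² = (1·δR/R)² + (1·δC/C)²
  R term: (1×0.0778)² = 0.00606
  C term: (1×0.0586)² = 0.00343
Total = 0.00949. Share from C = 0.00343/0.00949 = 0.362.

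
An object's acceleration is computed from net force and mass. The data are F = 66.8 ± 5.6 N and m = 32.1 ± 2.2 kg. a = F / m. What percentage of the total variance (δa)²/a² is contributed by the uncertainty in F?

(δa/a)² = (1·δF/F)² + (-1·δm/m)²
  F term: (1×0.0838)² = 0.00703
  m term: (-1×0.0685)² = 0.00470
Total = 0.0117. Share from F = 0.00703/0.0117 = 0.599.

59.9%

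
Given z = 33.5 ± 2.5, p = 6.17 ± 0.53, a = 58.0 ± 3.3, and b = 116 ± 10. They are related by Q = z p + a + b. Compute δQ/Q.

Let w = z·p = 207. δw/w = √((1·δz/z)² + (1·δp/p)²) = √(0.00557 + 0.00738) = 0.114, so δw = 23.5.
Q = w + a + b: δQ = √(δw² + δa² + δb²) = √(553 + 10.9 + 100) = 25.8
Q = 381, so δQ/Q = 25.8/381 = 0.0677.

0.0677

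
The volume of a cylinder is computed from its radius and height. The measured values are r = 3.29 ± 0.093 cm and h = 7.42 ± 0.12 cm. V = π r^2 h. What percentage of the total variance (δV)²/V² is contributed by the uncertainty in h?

(δV/V)² = (2·δr/r)² + (1·δh/h)²
  r term: (2×0.0283)² = 0.00320
  h term: (1×0.0162)² = 0.000262
Total = 0.00346. Share from h = 0.000262/0.00346 = 0.0756.

7.56%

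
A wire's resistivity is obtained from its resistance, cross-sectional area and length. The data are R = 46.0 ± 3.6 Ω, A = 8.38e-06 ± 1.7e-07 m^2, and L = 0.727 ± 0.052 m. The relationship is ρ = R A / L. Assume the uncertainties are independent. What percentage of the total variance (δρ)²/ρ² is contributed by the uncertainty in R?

(δρ/ρ)² = (1·δR/R)² + (1·δA/A)² + (-1·δL/L)²
  R term: (1×0.0783)² = 0.00612
  A term: (1×0.0203)² = 0.000412
  L term: (-1×0.0715)² = 0.00512
Total = 0.0117. Share from R = 0.00612/0.0117 = 0.526.

52.6%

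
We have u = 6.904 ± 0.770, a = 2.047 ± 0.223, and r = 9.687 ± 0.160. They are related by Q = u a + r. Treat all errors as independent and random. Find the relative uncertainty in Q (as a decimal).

Let p = u·a = 14.13. δp/p = √((1·δu/u)² + (1·δa/a)²) = √(0.0124 + 0.0119) = 0.156, so δp = 2.20.
Q = p + r: δQ = √(δp² + δr²) = √(4.85 + 0.0256) = 2.21
Q = 23.82, so δQ/Q = 2.21/23.82 = 0.0927.

0.0927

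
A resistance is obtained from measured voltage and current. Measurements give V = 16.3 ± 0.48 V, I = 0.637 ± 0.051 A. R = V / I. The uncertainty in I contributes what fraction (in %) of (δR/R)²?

88.1%

(δR/R)² = (1·δV/V)² + (-1·δI/I)²
  V term: (1×0.0294)² = 0.000867
  I term: (-1×0.0801)² = 0.00641
Total = 0.00728. Share from I = 0.00641/0.00728 = 0.881.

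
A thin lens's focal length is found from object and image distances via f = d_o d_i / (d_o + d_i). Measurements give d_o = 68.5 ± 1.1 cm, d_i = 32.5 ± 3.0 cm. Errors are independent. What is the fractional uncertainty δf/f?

∂f/∂d_o = (d_i/(d_o+d_i))² = 0.104;  ∂f/∂d_i = (d_o/(d_o+d_i))² = 0.460
δf = √((∂f/∂d_o · δd_o)² + (∂f/∂d_i · δd_i)²) = √(0.0130 + 1.90) = 1.38 cm
f = 22.0 cm, so δf/f = 1.38/22.0 = 0.0628.

0.0628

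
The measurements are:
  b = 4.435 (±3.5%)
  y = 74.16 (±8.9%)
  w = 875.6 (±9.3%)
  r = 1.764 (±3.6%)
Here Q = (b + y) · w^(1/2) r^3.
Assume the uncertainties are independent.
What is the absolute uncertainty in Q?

Let u = b + y = 78.59. δu = √(δb² + δy²) = √(0.0241 + 43.6) = 6.60, so δu/u = 0.0840.
Q is then a monomial in u, w, r:
δQ/Q = √((δu/u)² + (½·δw/w)² + (3·δr/r)²) = √(0.00706 + 0.00216 + 0.0117) = 0.145
Q = 12770, so δQ = 0.145 × 12770 = 1840.

1840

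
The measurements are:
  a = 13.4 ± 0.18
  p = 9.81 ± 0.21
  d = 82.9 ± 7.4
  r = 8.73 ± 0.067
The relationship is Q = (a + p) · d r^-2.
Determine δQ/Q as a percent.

Let u = a + p = 23.2. δu = √(δa² + δp²) = √(0.0324 + 0.0441) = 0.277, so δu/u = 0.0119.
Q is then a monomial in u, d, r:
δQ/Q = √((δu/u)² + (1·δd/d)² + (-2·δr/r)²) = √(0.000142 + 0.00797 + 0.000236) = 0.0914

9.14%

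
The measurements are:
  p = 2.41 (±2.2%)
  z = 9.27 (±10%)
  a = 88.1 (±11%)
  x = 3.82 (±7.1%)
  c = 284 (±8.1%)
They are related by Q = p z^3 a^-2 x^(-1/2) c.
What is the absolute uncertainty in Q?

Products/powers → add relative errors in quadrature, weighted by exponent:
  (1·δp/p)² = (1×0.0220)² = 0.000484;  (3·δz/z)² = (3×0.100)² = 0.0900;  (-2·δa/a)² = (-2×0.110)² = 0.0484;  (−½·δx/x)² = (-0.5×0.0710)² = 0.00126;  (1·δc/c)² = (1×0.0810)² = 0.00656
δQ/Q = √(0.147) = 0.383
Q = 35.9, so δQ = 0.383 × 35.9 = 13.8.

13.8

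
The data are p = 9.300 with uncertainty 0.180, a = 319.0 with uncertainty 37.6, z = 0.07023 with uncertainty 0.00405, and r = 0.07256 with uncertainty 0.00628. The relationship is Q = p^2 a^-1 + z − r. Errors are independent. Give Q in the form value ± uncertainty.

Let w = p^2·a^-1 = 0.2711. δw/w = √((2·δp/p)² + (-1·δa/a)²) = √(0.00150 + 0.0139) = 0.124, so δw = 0.0336.
Q = w + z − r: δQ = √(δw² + δz² + δr²) = √(0.00113 + 1.64e-05 + 3.94e-05) = 0.0345
Q = 0.2688.

0.2688 ± 0.0345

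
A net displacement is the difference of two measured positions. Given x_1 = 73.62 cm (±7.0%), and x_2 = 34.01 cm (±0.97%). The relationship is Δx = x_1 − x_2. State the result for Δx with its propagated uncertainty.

Absolute uncertainties add in quadrature for a linear combination:
  (δx_1)² = 26.6;  (δx_2)² = 0.109
δΔx = √(26.7) = 5.16 cm
Δx = 39.61 cm.

39.61 ± 5.16 cm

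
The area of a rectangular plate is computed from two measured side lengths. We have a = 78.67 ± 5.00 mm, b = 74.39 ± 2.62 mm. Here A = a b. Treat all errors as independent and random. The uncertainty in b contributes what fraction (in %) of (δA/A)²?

23.5%

(δA/A)² = (1·δa/a)² + (1·δb/b)²
  a term: (1×0.0636)² = 0.00404
  b term: (1×0.0352)² = 0.00124
Total = 0.00528. Share from b = 0.00124/0.00528 = 0.235.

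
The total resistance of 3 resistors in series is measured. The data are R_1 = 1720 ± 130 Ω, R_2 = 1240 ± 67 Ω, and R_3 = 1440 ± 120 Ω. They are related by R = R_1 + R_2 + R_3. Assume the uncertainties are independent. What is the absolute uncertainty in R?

189 Ω

Each term contributes (cᵢ δxᵢ)² to (δR)²:
  (δR_1)² = 16900;  (δR_2)² = 4490;  (δR_3)² = 14400
δR = √(35800) = 189 Ω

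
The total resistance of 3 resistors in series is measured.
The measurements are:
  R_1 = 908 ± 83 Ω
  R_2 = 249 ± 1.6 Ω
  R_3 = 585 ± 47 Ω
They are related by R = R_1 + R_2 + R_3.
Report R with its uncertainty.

1740 ± 95.4 Ω

Each term contributes (cᵢ δxᵢ)² to (δR)²:
  (δR_1)² = 6890;  (δR_2)² = 2.56;  (δR_3)² = 2210
δR = √(9100) = 95.4 Ω
R = 1740 Ω.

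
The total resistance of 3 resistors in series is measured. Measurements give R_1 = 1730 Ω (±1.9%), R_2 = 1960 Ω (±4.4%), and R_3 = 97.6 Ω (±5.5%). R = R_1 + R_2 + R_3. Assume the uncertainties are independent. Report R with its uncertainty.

For a sum/difference, combine absolute errors in quadrature:
  (δR_1)² = 1080;  (δR_2)² = 7440;  (δR_3)² = 28.8
δR = √(8550) = 92.4 Ω
R = 3790 Ω.

3790 ± 92.4 Ω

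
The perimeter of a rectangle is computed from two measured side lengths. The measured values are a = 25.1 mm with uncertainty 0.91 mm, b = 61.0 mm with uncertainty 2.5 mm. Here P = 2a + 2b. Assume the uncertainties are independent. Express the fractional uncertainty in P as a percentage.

Sums and differences: (δP)² = Σ (cᵢ δxᵢ)².
  (2·δa)² = 3.31;  (2·δb)² = 25.0
δP = √(28.3) = 5.32 mm
P = 172 mm, so δP/P = 5.32/172 = 0.0309.

3.09%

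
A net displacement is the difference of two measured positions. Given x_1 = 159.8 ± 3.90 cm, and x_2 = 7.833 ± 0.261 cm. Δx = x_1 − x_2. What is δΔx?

3.91 cm

For a sum/difference, combine absolute errors in quadrature:
  (δx_1)² = 15.2;  (δx_2)² = 0.0681
δΔx = √(15.3) = 3.91 cm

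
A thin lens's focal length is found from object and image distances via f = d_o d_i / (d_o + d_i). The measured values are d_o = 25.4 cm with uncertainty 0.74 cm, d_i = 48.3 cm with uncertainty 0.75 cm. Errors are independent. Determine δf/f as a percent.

1.98%

∂f/∂d_o = (d_i/(d_o+d_i))² = 0.429;  ∂f/∂d_i = (d_o/(d_o+d_i))² = 0.119
δf = √((∂f/∂d_o · δd_o)² + (∂f/∂d_i · δd_i)²) = √(0.101 + 0.00794) = 0.330 cm
f = 16.6 cm, so δf/f = 0.330/16.6 = 0.0198.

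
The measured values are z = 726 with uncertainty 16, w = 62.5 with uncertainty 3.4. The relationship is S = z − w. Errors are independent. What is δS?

Absolute uncertainties add in quadrature for a linear combination:
  (δz)² = 256;  (δw)² = 11.6
δS = √(268) = 16.4

16.4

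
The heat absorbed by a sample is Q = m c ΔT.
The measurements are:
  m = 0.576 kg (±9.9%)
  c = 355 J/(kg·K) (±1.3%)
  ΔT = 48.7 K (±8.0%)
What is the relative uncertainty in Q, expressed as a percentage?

Since Q is a product/quotient, work with relative uncertainties:
  (1·δm/m)² = (1×0.0990)² = 0.00980;  (1·δc/c)² = (1×0.0130)² = 0.000169;  (1·δΔT/ΔT)² = (1×0.0800)² = 0.00640
δQ/Q = √(0.0164) = 0.128

12.8%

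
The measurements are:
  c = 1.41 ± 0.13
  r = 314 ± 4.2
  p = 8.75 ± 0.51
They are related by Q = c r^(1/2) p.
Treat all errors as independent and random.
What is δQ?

For a monomial Q ∝ c, r^(1/2), p, fractional errors add in quadrature:
  (1·δc/c)² = (1×0.0922)² = 0.00850;  (½·δr/r)² = (0.5×0.0134)² = 4.47e-05;  (1·δp/p)² = (1×0.0583)² = 0.00340
δQ/Q = √(0.0119) = 0.109
Q = 219, so δQ = 0.109 × 219 = 23.9.

23.9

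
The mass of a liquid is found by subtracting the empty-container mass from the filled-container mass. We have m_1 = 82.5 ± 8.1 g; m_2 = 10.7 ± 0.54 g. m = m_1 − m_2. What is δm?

Sums and differences: (δm)² = Σ (cᵢ δxᵢ)².
  (δm_1)² = 65.6;  (δm_2)² = 0.292
δm = √(65.9) = 8.12 g

8.12 g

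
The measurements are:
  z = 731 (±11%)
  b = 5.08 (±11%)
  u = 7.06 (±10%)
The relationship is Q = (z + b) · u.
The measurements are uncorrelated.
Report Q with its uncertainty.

Let w = z + b = 736. δw = √(δz² + δb²) = √(6470 + 0.312) = 80.4, so δw/w = 0.109.
Q is then a monomial in w, u:
δQ/Q = √((δw/w)² + (1·δu/u)²) = √(0.0119 + 0.0100) = 0.148
Q = 5200, so δQ = 0.148 × 5200 = 770.

5200 ± 770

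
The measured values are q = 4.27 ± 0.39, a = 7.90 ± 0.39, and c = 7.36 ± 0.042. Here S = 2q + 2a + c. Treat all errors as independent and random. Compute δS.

Absolute uncertainties add in quadrature for a linear combination:
  (2·δq)² = 0.608;  (2·δa)² = 0.608;  (δc)² = 0.00176
δS = √(1.22) = 1.10

1.10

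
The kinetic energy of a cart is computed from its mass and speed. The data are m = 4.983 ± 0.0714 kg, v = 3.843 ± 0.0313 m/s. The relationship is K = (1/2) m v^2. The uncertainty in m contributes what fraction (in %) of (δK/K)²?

43.6%

(δK/K)² = (1·δm/m)² + (2·δv/v)²
  m term: (1×0.0143)² = 0.000205
  v term: (2×0.00814)² = 0.000265
Total = 0.000471. Share from m = 0.000205/0.000471 = 0.436.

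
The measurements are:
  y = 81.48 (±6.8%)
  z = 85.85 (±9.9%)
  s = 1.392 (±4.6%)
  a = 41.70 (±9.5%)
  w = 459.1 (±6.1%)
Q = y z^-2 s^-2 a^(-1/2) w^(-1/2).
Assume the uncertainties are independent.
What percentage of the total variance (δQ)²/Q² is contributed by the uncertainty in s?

(δQ/Q)² = (1·δy/y)² + (-2·δz/z)² + (-2·δs/s)² + (−½·δa/a)² + (−½·δw/w)²
  y term: (1×0.0680)² = 0.00462
  z term: (-2×0.0990)² = 0.0392
  s term: (-2×0.0460)² = 0.00846
  a term: (-0.5×0.0950)² = 0.00226
  w term: (-0.5×0.0610)² = 0.000930
Total = 0.0555. Share from s = 0.00846/0.0555 = 0.153.

15.3%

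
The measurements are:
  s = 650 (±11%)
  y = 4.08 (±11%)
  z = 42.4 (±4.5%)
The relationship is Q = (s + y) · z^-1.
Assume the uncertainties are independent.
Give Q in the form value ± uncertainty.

Let u = s + y = 654. δu = √(δs² + δy²) = √(5110 + 0.201) = 71.5, so δu/u = 0.109.
Q is then a monomial in u, z:
δQ/Q = √((δu/u)² + (-1·δz/z)²) = √(0.0119 + 0.00202) = 0.118
Q = 15.4, so δQ = 0.118 × 15.4 = 1.82.

15.4 ± 1.82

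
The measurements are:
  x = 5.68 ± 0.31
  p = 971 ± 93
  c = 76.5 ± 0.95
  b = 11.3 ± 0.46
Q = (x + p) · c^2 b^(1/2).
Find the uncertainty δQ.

1.93e+06

Let u = x + p = 977. δu = √(δx² + δp²) = √(0.0961 + 8650) = 93.0, so δu/u = 0.0952.
Q is then a monomial in u, c, b:
δQ/Q = √((δu/u)² + (2·δc/c)² + (½·δb/b)²) = √(0.00907 + 0.000617 + 0.000414) = 0.100
Q = 1.92e+07, so δQ = 0.100 × 1.92e+07 = 1.93e+06.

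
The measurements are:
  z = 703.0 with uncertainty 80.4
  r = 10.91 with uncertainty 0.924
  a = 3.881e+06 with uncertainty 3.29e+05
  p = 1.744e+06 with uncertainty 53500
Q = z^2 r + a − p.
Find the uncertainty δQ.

Let w = z^2·r = 5.392e+06. δw/w = √((2·δz/z)² + (1·δr/r)²) = √(0.0523 + 0.00717) = 0.244, so δw = 1.32e+06.
Q = w + a − p: δQ = √(δw² + δa² + δp²) = √(1.73e+12 + 1.08e+11 + 2.86e+09) = 1.36e+06

1.36e+06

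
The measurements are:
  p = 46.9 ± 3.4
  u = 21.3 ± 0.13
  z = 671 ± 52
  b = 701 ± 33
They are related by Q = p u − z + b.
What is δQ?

95.3

Let w = p·u = 999. δw/w = √((1·δp/p)² + (1·δu/u)²) = √(0.00526 + 3.73e-05) = 0.0728, so δw = 72.7.
Q = w − z + b: δQ = √(δw² + δz² + δb²) = √(5280 + 2700 + 1090) = 95.3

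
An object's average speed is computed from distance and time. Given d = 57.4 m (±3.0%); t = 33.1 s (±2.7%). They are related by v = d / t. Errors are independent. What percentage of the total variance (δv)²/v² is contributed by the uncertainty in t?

44.8%

(δv/v)² = (1·δd/d)² + (-1·δt/t)²
  d term: (1×0.0300)² = 0.000900
  t term: (-1×0.0270)² = 0.000729
Total = 0.00163. Share from t = 0.000729/0.00163 = 0.448.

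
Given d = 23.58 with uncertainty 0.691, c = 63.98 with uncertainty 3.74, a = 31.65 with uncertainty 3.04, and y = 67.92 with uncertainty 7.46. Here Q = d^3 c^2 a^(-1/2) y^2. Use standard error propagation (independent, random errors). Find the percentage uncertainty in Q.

26.8%

Since Q is a product/quotient, work with relative uncertainties:
  (3·δd/d)² = (3×0.0293)² = 0.00773;  (2·δc/c)² = (2×0.0585)² = 0.0137;  (−½·δa/a)² = (-0.5×0.0961)² = 0.00231;  (2·δy/y)² = (2×0.110)² = 0.0483
δQ/Q = √(0.0720) = 0.268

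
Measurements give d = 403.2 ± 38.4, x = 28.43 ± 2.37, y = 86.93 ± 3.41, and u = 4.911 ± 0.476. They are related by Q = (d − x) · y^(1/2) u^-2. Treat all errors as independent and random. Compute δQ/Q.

0.220

Let w = d − x = 374.8. δw = √(δd² + δx²) = √(1470 + 5.62) = 38.5, so δw/w = 0.103.
Q is then a monomial in w, y, u:
δQ/Q = √((δw/w)² + (½·δy/y)² + (-2·δu/u)²) = √(0.0105 + 0.000385 + 0.0376) = 0.220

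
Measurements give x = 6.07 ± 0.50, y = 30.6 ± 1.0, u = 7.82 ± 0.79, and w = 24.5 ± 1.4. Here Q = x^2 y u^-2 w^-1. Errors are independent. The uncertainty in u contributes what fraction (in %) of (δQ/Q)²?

56.5%

(δQ/Q)² = (2·δx/x)² + (1·δy/y)² + (-2·δu/u)² + (-1·δw/w)²
  x term: (2×0.0824)² = 0.0271
  y term: (1×0.0327)² = 0.00107
  u term: (-2×0.101)² = 0.0408
  w term: (-1×0.0571)² = 0.00327
Total = 0.0723. Share from u = 0.0408/0.0723 = 0.565.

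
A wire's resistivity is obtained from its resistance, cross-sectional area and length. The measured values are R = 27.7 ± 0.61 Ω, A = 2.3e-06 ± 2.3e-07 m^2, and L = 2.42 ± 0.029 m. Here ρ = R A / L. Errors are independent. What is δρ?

2.71e-06 Ω·m

Since ρ is a product/quotient, work with relative uncertainties:
  (1·δR/R)² = (1×0.0220)² = 0.000485;  (1·δA/A)² = (1×0.100)² = 0.0100;  (-1·δL/L)² = (-1×0.0120)² = 0.000144
δρ/ρ = √(0.0106) = 0.103
ρ = 2.63e-05 Ω·m, so δρ = 0.103 × 2.63e-05 = 2.71e-06 Ω·m.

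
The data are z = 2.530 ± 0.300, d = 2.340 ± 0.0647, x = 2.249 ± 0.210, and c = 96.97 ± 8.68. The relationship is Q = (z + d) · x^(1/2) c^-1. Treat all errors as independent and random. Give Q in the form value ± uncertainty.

Let u = z + d = 4.870. δu = √(δz² + δd²) = √(0.0900 + 0.00419) = 0.307, so δu/u = 0.0630.
Q is then a monomial in u, x, c:
δQ/Q = √((δu/u)² + (½·δx/x)² + (-1·δc/c)²) = √(0.00397 + 0.00218 + 0.00801) = 0.119
Q = 0.07532, so δQ = 0.119 × 0.07532 = 0.00896.

0.07532 ± 0.00896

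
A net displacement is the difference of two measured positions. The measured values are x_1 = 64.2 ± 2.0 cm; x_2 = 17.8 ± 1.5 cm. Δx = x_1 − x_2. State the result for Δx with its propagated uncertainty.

46.4 ± 2.50 cm

For a sum/difference, combine absolute errors in quadrature:
  (δx_1)² = 4.00;  (δx_2)² = 2.25
δΔx = √(6.25) = 2.50 cm
Δx = 46.4 cm.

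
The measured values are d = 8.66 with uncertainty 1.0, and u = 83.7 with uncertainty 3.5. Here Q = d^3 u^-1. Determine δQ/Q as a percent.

34.9%

Relative error in a monomial: (δQ/Q)² = Σ (nᵢ · δxᵢ/xᵢ)².
  (3·δd/d)² = (3×0.115)² = 0.120;  (-1·δu/u)² = (-1×0.0418)² = 0.00175
δQ/Q = √(0.122) = 0.349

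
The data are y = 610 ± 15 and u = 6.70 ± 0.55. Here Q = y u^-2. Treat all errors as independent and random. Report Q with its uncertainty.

Products/powers → add relative errors in quadrature, weighted by exponent:
  (1·δy/y)² = (1×0.0246)² = 0.000605;  (-2·δu/u)² = (-2×0.0821)² = 0.0270
δQ/Q = √(0.0276) = 0.166
Q = 13.6, so δQ = 0.166 × 13.6 = 2.26.

13.6 ± 2.26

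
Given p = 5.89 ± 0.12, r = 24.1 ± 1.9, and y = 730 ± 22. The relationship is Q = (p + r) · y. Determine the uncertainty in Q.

Let u = p + r = 30.0. δu = √(δp² + δr²) = √(0.0144 + 3.61) = 1.90, so δu/u = 0.0635.
Q is then a monomial in u, y:
δQ/Q = √((δu/u)² + (1·δy/y)²) = √(0.00403 + 0.000908) = 0.0703
Q = 21900, so δQ = 0.0703 × 21900 = 1540.

1540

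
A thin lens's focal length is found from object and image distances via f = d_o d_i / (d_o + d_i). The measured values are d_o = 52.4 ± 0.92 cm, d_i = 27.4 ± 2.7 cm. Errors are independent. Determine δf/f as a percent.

6.50%

∂f/∂d_o = (d_i/(d_o+d_i))² = 0.118;  ∂f/∂d_i = (d_o/(d_o+d_i))² = 0.431
δf = √((∂f/∂d_o · δd_o)² + (∂f/∂d_i · δd_i)²) = √(0.0118 + 1.36) = 1.17 cm
f = 18.0 cm, so δf/f = 1.17/18.0 = 0.0650.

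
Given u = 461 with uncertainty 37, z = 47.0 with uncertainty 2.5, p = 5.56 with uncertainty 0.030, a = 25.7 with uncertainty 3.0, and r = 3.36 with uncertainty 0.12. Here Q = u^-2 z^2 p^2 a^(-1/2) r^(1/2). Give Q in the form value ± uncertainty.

0.116 ± 0.0235

Each factor contributes (exponent × relative error)² to (δQ/Q)²:
  (-2·δu/u)² = (-2×0.0803)² = 0.0258;  (2·δz/z)² = (2×0.0532)² = 0.0113;  (2·δp/p)² = (2×0.00540)² = 0.000116;  (−½·δa/a)² = (-0.5×0.117)² = 0.00341;  (½·δr/r)² = (0.5×0.0357)² = 0.000319
δQ/Q = √(0.0409) = 0.202
Q = 0.116, so δQ = 0.202 × 0.116 = 0.0235.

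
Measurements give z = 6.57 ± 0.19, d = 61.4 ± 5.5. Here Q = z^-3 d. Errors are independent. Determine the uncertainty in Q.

Products/powers → add relative errors in quadrature, weighted by exponent:
  (-3·δz/z)² = (-3×0.0289)² = 0.00753;  (1·δd/d)² = (1×0.0896)² = 0.00802
δQ/Q = √(0.0156) = 0.125
Q = 0.217, so δQ = 0.125 × 0.217 = 0.0270.

0.0270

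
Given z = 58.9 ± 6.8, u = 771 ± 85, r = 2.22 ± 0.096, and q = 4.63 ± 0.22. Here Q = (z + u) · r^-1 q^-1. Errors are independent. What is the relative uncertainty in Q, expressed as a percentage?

12.1%

Let w = z + u = 830. δw = √(δz² + δu²) = √(46.2 + 7220) = 85.3, so δw/w = 0.103.
Q is then a monomial in w, r, q:
δQ/Q = √((δw/w)² + (-1·δr/r)² + (-1·δq/q)²) = √(0.0106 + 0.00187 + 0.00226) = 0.121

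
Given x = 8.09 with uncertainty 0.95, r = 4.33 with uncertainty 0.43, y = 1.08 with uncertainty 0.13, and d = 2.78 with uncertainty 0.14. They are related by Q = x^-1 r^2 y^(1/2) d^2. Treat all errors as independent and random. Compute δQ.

Each factor contributes (exponent × relative error)² to (δQ/Q)²:
  (-1·δx/x)² = (-1×0.117)² = 0.0138;  (2·δr/r)² = (2×0.0993)² = 0.0394;  (½·δy/y)² = (0.5×0.120)² = 0.00362;  (2·δd/d)² = (2×0.0504)² = 0.0101
δQ/Q = √(0.0670) = 0.259
Q = 18.6, so δQ = 0.259 × 18.6 = 4.82.

4.82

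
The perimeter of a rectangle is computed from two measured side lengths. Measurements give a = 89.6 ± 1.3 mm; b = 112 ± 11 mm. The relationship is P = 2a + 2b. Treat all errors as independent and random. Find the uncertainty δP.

Absolute uncertainties add in quadrature for a linear combination:
  (2·δa)² = 6.76;  (2·δb)² = 484
δP = √(491) = 22.2 mm

22.2 mm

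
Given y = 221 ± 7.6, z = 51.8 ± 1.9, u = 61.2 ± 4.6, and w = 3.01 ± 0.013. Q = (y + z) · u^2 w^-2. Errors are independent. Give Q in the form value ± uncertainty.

(1.13 ± 0.173) × 10^5

Let h = y + z = 273. δh = √(δy² + δz²) = √(57.8 + 3.61) = 7.83, so δh/h = 0.0287.
Q is then a monomial in h, u, w:
δQ/Q = √((δh/h)² + (2·δu/u)² + (-2·δw/w)²) = √(0.000825 + 0.0226 + 7.46e-05) = 0.153
Q = 1.13e+05, so δQ = 0.153 × 1.13e+05 = 17300.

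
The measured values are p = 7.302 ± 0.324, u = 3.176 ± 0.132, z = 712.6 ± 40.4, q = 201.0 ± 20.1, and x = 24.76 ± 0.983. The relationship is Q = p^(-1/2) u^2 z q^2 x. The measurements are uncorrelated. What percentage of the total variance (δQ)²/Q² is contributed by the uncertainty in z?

6.16%

(δQ/Q)² = (−½·δp/p)² + (2·δu/u)² + (1·δz/z)² + (2·δq/q)² + (1·δx/x)²
  p term: (-0.5×0.0444)² = 0.000492
  u term: (2×0.0416)² = 0.00691
  z term: (1×0.0567)² = 0.00321
  q term: (2×0.100)² = 0.0400
  x term: (1×0.0397)² = 0.00158
Total = 0.0522. Share from z = 0.00321/0.0522 = 0.0616.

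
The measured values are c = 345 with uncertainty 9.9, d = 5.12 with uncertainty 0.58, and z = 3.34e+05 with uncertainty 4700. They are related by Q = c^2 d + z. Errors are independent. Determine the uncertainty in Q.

77500

Let p = c^2·d = 6.09e+05. δp/p = √((2·δc/c)² + (1·δd/d)²) = √(0.00329 + 0.0128) = 0.127, so δp = 77400.
Q = p + z: δQ = √(δp² + δz²) = √(5.99e+09 + 2.21e+07) = 77500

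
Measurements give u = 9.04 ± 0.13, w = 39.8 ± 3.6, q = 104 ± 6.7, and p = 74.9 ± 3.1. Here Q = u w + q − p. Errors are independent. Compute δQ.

Let h = u·w = 360. δh/h = √((1·δu/u)² + (1·δw/w)²) = √(0.000207 + 0.00818) = 0.0916, so δh = 33.0.
Q = h + q − p: δQ = √(δh² + δq² + δp²) = √(1090 + 44.9 + 9.61) = 33.8

33.8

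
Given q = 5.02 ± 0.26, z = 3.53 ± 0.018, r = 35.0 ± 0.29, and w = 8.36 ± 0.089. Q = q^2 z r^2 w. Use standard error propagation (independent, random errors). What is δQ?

Each factor contributes (exponent × relative error)² to (δQ/Q)²:
  (2·δq/q)² = (2×0.0518)² = 0.0107;  (1·δz/z)² = (1×0.00510)² = 2.6e-05;  (2·δr/r)² = (2×0.00829)² = 0.000275;  (1·δw/w)² = (1×0.0106)² = 0.000113
δQ/Q = √(0.0111) = 0.106
Q = 9.11e+05, so δQ = 0.106 × 9.11e+05 = 96200.

96200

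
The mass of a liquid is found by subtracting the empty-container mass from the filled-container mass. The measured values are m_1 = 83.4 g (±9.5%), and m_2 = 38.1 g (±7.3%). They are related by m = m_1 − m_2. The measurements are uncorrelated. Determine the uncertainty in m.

Absolute uncertainties add in quadrature for a linear combination:
  (δm_1)² = 62.8;  (δm_2)² = 7.74
δm = √(70.5) = 8.40 g

8.40 g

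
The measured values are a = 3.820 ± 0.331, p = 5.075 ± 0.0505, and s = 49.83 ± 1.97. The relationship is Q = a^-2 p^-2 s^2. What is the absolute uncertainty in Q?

Each factor contributes (exponent × relative error)² to (δQ/Q)²:
  (-2·δa/a)² = (-2×0.0866)² = 0.0300;  (-2·δp/p)² = (-2×0.00995)² = 0.000396;  (2·δs/s)² = (2×0.0395)² = 0.00625
δQ/Q = √(0.0367) = 0.192
Q = 6.607, so δQ = 0.192 × 6.607 = 1.27.

1.27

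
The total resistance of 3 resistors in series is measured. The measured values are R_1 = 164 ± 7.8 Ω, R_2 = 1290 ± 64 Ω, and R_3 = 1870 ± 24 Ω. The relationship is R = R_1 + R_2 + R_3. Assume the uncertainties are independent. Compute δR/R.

0.0207

Each term contributes (cᵢ δxᵢ)² to (δR)²:
  (δR_1)² = 60.8;  (δR_2)² = 4100;  (δR_3)² = 576
δR = √(4730) = 68.8 Ω
R = 3320 Ω, so δR/R = 68.8/3320 = 0.0207.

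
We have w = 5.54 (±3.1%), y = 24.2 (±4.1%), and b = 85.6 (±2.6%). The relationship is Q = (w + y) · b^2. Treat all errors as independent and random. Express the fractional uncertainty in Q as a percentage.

6.21%

Let u = w + y = 29.7. δu = √(δw² + δy²) = √(0.0295 + 0.984) = 1.01, so δu/u = 0.0339.
Q is then a monomial in u, b:
δQ/Q = √((δu/u)² + (2·δb/b)²) = √(0.00115 + 0.00270) = 0.0621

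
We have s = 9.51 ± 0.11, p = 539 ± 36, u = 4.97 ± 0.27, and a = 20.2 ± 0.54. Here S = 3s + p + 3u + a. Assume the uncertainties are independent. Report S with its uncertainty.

Absolute uncertainties add in quadrature for a linear combination:
  (3·δs)² = 0.109;  (δp)² = 1300;  (3·δu)² = 0.656;  (δa)² = 0.292
δS = √(1300) = 36.0
S = 603.

603 ± 36.0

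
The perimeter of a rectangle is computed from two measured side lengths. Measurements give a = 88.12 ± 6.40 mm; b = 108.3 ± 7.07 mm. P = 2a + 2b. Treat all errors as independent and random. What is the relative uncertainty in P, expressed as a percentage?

Each term contributes (cᵢ δxᵢ)² to (δP)²:
  (2·δa)² = 164;  (2·δb)² = 200
δP = √(364) = 19.1 mm
P = 392.8 mm, so δP/P = 19.1/392.8 = 0.0486.

4.86%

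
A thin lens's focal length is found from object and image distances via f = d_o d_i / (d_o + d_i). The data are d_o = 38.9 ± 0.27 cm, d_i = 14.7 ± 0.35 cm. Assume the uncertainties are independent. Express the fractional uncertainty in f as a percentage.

1.74%

∂f/∂d_o = (d_i/(d_o+d_i))² = 0.0752;  ∂f/∂d_i = (d_o/(d_o+d_i))² = 0.527
δf = √((∂f/∂d_o · δd_o)² + (∂f/∂d_i · δd_i)²) = √(0.000412 + 0.0340) = 0.185 cm
f = 10.7 cm, so δf/f = 0.185/10.7 = 0.0174.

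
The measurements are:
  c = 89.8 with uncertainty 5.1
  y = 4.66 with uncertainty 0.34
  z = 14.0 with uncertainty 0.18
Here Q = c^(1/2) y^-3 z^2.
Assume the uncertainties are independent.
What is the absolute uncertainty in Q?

4.08

Q is a product of powers, so relative uncertainties combine in quadrature:
  (½·δc/c)² = (0.5×0.0568)² = 0.000806;  (-3·δy/y)² = (-3×0.0730)² = 0.0479;  (2·δz/z)² = (2×0.0129)² = 0.000661
δQ/Q = √(0.0494) = 0.222
Q = 18.4, so δQ = 0.222 × 18.4 = 4.08.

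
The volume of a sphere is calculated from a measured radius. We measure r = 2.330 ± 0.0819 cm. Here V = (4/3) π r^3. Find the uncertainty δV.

V ∝ r^3, so δV/V = |3| · δr/r = 3 × 0.0352 = 0.105.
V = 52.99 cm^3, so δV = 0.105 × 52.99 = 5.59 cm^3.

5.59 cm^3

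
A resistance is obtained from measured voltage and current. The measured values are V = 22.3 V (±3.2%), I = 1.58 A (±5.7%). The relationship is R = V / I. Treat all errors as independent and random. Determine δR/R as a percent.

Relative error in a monomial: (δR/R)² = Σ (nᵢ · δxᵢ/xᵢ)².
  (1·δV/V)² = (1×0.0320)² = 0.00102;  (-1·δI/I)² = (-1×0.0570)² = 0.00325
δR/R = √(0.00427) = 0.0654

6.54%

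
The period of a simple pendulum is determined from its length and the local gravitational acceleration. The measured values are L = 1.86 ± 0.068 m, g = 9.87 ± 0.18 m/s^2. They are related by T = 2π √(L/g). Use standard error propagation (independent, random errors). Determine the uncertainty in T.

0.0557 s

Each factor contributes (exponent × relative error)² to (δT/T)²:
  (½·δL/L)² = (0.5×0.0366)² = 0.000334;  (−½·δg/g)² = (-0.5×0.0182)² = 8.31e-05
δT/T = √(0.000417) = 0.0204
T = 2.73 s, so δT = 0.0204 × 2.73 = 0.0557 s.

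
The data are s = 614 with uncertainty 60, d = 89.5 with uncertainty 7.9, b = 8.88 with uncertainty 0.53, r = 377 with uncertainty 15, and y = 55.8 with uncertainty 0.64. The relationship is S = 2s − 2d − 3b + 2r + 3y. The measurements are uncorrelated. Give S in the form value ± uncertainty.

S is a linear combination, so absolute uncertainties add in quadrature:
  (2·δs)² = 14400;  (2·δd)² = 250;  (3·δb)² = 2.53;  (2·δr)² = 900;  (3·δy)² = 3.69
δS = √(15600) = 125
S = 1940.

1940 ± 125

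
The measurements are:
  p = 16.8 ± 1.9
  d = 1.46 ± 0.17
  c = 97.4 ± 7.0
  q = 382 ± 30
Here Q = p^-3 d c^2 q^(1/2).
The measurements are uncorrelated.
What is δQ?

Since Q is a product/quotient, work with relative uncertainties:
  (-3·δp/p)² = (-3×0.113)² = 0.115;  (1·δd/d)² = (1×0.116)² = 0.0136;  (2·δc/c)² = (2×0.0719)² = 0.0207;  (½·δq/q)² = (0.5×0.0785)² = 0.00154
δQ/Q = √(0.151) = 0.388
Q = 57.1, so δQ = 0.388 × 57.1 = 22.2.

22.2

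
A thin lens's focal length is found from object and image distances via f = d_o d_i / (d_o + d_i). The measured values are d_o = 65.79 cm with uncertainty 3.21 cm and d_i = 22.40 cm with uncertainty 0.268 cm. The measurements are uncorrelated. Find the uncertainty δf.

∂f/∂d_o = (d_i/(d_o+d_i))² = 0.0645;  ∂f/∂d_i = (d_o/(d_o+d_i))² = 0.557
δf = √((∂f/∂d_o · δd_o)² + (∂f/∂d_i · δd_i)²) = √(0.0429 + 0.0222) = 0.255 cm

0.255 cm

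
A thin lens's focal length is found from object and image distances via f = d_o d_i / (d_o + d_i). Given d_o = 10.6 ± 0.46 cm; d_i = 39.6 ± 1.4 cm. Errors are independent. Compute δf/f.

∂f/∂d_o = (d_i/(d_o+d_i))² = 0.622;  ∂f/∂d_i = (d_o/(d_o+d_i))² = 0.0446
δf = √((∂f/∂d_o · δd_o)² + (∂f/∂d_i · δd_i)²) = √(0.0819 + 0.00390) = 0.293 cm
f = 8.36 cm, so δf/f = 0.293/8.36 = 0.0350.

0.0350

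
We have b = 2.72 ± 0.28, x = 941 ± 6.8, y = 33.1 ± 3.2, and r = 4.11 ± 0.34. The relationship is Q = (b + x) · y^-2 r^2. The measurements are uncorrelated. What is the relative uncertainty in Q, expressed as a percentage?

25.5%

Let u = b + x = 944. δu = √(δb² + δx²) = √(0.0784 + 46.2) = 6.81, so δu/u = 0.00721.
Q is then a monomial in u, y, r:
δQ/Q = √((δu/u)² + (-2·δy/y)² + (2·δr/r)²) = √(5.2e-05 + 0.0374 + 0.0274) = 0.255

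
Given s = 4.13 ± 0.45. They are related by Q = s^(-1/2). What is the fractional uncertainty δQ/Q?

Q ∝ s^(-1/2), so δQ/Q = |−½| · δs/s = 0.5 × 0.109 = 0.0545.

0.0545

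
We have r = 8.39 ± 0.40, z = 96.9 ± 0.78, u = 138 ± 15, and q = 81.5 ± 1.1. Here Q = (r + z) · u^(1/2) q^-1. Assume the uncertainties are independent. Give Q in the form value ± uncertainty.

15.2 ± 0.859

Let w = r + z = 105. δw = √(δr² + δz²) = √(0.160 + 0.608) = 0.877, so δw/w = 0.00833.
Q is then a monomial in w, u, q:
δQ/Q = √((δw/w)² + (½·δu/u)² + (-1·δq/q)²) = √(6.93e-05 + 0.00295 + 0.000182) = 0.0566
Q = 15.2, so δQ = 0.0566 × 15.2 = 0.859.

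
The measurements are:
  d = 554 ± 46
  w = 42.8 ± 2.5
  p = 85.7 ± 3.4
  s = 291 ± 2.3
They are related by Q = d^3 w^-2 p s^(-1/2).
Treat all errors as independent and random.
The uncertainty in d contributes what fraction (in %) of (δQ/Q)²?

80.3%

(δQ/Q)² = (3·δd/d)² + (-2·δw/w)² + (1·δp/p)² + (−½·δs/s)²
  d term: (3×0.0830)² = 0.0620
  w term: (-2×0.0584)² = 0.0136
  p term: (1×0.0397)² = 0.00157
  s term: (-0.5×0.00790)² = 1.56e-05
Total = 0.0773. Share from d = 0.0620/0.0773 = 0.803.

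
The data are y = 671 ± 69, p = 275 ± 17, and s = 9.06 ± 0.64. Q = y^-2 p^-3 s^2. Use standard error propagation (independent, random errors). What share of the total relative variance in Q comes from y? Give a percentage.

(δQ/Q)² = (-2·δy/y)² + (-3·δp/p)² + (2·δs/s)²
  y term: (-2×0.103)² = 0.0423
  p term: (-3×0.0618)² = 0.0344
  s term: (2×0.0706)² = 0.0200
Total = 0.0967. Share from y = 0.0423/0.0967 = 0.438.

43.8%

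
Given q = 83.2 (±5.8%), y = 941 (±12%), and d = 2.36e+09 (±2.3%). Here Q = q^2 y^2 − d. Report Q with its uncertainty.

(3.77 ± 1.63) × 10^9

Let p = q^2·y^2 = 6.13e+09. δp/p = √((2·δq/q)² + (2·δy/y)²) = √(0.0135 + 0.0576) = 0.267, so δp = 1.63e+09.
Q = p − d: δQ = √(δp² + δd²) = √(2.67e+18 + 2.95e+15) = 1.63e+09
Q = 3.77e+09.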